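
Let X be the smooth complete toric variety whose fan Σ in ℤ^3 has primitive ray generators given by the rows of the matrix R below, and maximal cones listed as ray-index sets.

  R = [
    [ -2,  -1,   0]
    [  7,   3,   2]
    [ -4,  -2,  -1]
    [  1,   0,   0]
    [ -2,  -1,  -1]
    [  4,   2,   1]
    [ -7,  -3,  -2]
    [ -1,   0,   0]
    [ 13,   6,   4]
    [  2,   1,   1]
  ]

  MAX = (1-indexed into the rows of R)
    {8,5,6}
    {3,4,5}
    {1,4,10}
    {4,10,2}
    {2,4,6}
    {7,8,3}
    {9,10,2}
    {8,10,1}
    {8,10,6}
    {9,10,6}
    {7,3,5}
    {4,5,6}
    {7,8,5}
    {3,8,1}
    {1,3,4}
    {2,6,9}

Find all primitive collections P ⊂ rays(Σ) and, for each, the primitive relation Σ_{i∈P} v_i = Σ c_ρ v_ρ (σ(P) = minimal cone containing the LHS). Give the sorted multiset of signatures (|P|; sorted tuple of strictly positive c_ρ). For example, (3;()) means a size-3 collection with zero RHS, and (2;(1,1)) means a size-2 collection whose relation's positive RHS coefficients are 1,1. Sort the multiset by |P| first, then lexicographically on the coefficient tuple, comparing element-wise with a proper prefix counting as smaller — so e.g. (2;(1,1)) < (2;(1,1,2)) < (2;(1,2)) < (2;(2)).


Δ(Σ) — 10 vertices, 24 min non-faces:

  P = {2,7}:  v_{2} + v_{7} = 0  ⟹  sig = (2;())
  P = {3,6}:  v_{3} + v_{6} = 0  ⟹  sig = (2;())
  P = {4,8}:  v_{4} + v_{8} = 0  ⟹  sig = (2;())
  P = {5,10}:  v_{5} + v_{10} = 0  ⟹  sig = (2;())
  P = {1,5}:  v_{1} + v_{5} = v_{3}  ⟹  sig = (2;(1))
  P = {1,6}:  v_{1} + v_{6} = v_{10}  ⟹  sig = (2;(1))
  P = {3,10}:  v_{3} + v_{10} = v_{1}  ⟹  sig = (2;(1))
  P = {2,3}:  v_{2} + v_{3} = v_{4} + v_{10}  ⟹  sig = (2;(1,1))
  P = {2,5}:  v_{2} + v_{5} = v_{4} + v_{6}  ⟹  sig = (2;(1,1))
  P = {2,8}:  v_{2} + v_{8} = v_{6} + v_{10}  ⟹  sig = (2;(1,1))
  P = {3,9}:  v_{3} + v_{9} = v_{2} + v_{10}  ⟹  sig = (2;(1,1))
  P = {4,7}:  v_{4} + v_{7} = v_{3} + v_{5}  ⟹  sig = (2;(1,1))
  P = {5,9}:  v_{5} + v_{9} = v_{2} + v_{6}  ⟹  sig = (2;(1,1))
  P = {6,7}:  v_{6} + v_{7} = v_{5} + v_{8}  ⟹  sig = (2;(1,1))
  P = {7,9}:  v_{7} + v_{9} = v_{6} + v_{10}  ⟹  sig = (2;(1,1))
  P = {7,10}:  v_{7} + v_{10} = v_{3} + v_{8}  ⟹  sig = (2;(1,1))
  P = {1,2}:  v_{1} + v_{2} = v_{4} + 2·v_{10}  ⟹  sig = (2;(1,2))
  P = {1,7}:  v_{1} + v_{7} = 2·v_{3} + v_{8}  ⟹  sig = (2;(1,2))
  P = {1,9}:  v_{1} + v_{9} = v_{2} + 2·v_{10}  ⟹  sig = (2;(1,2))
  P = {4,9}:  v_{4} + v_{9} = 2·v_{2}  ⟹  sig = (2;(2))
  P = {8,9}:  v_{8} + v_{9} = 2·v_{6} + 2·v_{10}  ⟹  sig = (2;(2,2))
  P = {2,6,10}:  v_{2} + v_{6} + v_{10} = v_{9}  ⟹  sig = (3;(1))
  P = {3,5,8}:  v_{3} + v_{5} + v_{8} = v_{7}  ⟹  sig = (3;(1))
  P = {4,6,10}:  v_{4} + v_{6} + v_{10} = v_{2}  ⟹  sig = (3;(1))

Sorted signature multiset PRS(X):
{ (2;()) ×4,  (2;(1)) ×3,  (2;(1,1)) ×9,  (2;(1,2)) ×3,  (2;(2)),  (2;(2,2)),  (3;(1)) ×3 }


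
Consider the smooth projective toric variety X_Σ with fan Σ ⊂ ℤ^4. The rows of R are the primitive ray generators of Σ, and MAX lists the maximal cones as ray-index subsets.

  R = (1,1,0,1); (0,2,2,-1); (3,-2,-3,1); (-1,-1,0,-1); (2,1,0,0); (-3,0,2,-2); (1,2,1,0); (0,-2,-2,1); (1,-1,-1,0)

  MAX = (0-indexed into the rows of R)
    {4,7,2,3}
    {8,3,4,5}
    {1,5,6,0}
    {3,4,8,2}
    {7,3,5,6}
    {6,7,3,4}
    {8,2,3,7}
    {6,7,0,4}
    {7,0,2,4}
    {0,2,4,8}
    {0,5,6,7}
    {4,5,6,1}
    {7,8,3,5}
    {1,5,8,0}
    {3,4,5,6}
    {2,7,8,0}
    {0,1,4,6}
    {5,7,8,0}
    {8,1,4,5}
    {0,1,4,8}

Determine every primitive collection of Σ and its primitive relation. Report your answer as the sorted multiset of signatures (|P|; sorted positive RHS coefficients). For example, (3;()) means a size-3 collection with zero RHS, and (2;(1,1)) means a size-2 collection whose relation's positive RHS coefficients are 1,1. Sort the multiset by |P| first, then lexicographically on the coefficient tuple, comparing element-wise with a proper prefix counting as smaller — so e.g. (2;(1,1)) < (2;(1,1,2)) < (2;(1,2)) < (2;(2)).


The 10 primitive collections of Σ (r=9, n=4):

  P={0,3}:  v_{0} + v_{3} = 0 — sig = (2;())
  P={1,7}:  v_{1} + v_{7} = 0 — sig = (2;())
  P={6,8}:  v_{6} + v_{8} = v_{4} — sig = (2;(1))
  P={1,2}:  v_{1} + v_{2} = v_{4} + v_{8} — sig = (2;(1,1))
  P={1,3}:  v_{1} + v_{3} = v_{4} + v_{5} — sig = (2;(1,1))
  P={2,5}:  v_{2} + v_{5} = v_{3} + v_{8} — sig = (2;(1,1))
  P={2,6}:  v_{2} + v_{6} = 2·v_{4} + v_{7} — sig = (2;(1,2))
  P={0,4,5}:  v_{0} + v_{4} + v_{5} = v_{1} — sig = (3;(1))
  P={4,5,7}:  v_{4} + v_{5} + v_{7} = v_{3} — sig = (3;(1))
  P={4,7,8}:  v_{4} + v_{7} + v_{8} = v_{2} — sig = (3;(1))

so the primitive-relation signature multiset is
[(2;()), (2;()), (2;(1)), (2;(1,1)), (2;(1,1)), (2;(1,1)), (2;(1,2)), (3;(1)), (3;(1)), (3;(1))]


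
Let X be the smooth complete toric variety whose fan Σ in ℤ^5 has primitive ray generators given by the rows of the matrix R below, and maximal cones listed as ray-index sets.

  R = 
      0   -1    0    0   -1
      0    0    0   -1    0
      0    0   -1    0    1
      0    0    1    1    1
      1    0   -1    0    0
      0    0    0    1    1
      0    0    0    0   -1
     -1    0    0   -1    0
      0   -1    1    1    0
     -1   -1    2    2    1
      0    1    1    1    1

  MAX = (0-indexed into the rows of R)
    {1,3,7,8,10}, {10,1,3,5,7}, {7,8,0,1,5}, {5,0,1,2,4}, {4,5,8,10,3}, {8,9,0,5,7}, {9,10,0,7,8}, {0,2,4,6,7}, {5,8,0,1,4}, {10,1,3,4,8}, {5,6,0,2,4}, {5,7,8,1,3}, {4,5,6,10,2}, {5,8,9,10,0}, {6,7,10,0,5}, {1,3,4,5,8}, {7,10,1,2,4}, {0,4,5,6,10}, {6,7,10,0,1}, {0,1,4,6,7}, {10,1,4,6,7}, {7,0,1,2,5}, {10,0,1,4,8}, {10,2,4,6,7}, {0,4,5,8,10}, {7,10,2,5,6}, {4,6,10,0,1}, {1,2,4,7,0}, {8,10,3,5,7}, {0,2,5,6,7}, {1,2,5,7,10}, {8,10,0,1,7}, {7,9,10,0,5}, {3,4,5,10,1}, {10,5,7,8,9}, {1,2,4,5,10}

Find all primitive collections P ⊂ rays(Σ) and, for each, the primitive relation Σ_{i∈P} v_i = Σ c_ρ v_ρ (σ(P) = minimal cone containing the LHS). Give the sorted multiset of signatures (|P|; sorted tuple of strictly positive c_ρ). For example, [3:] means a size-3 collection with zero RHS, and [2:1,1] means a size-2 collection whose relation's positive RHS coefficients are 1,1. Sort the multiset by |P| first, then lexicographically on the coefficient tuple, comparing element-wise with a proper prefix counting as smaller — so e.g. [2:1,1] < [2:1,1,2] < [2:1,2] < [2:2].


Minimal non-faces — 20 found among 11 rays, 36 max cones:

  {0,3}:  v_{0} + v_{3} = v_{8}  →  sig = [2:1]
  {3,6}:  v_{3} + v_{6} = v_{0} + v_{10}  →  sig = [2:1,1]
  {4,9}:  v_{4} + v_{9} = v_{5} + v_{8}  →  sig = [2:1,1]
  {1,9}:  v_{1} + v_{9} = v_{3} + v_{7} + v_{8}  →  sig = [2:1,1,1]
  {3,9}:  v_{3} + v_{9} = v_{5} + v_{7} + 2·v_{8} + v_{10}  →  sig = [2:1,1,1,2]
  {2,8}:  v_{2} + v_{8} = v_{0} + v_{1} + 2·v_{5}  →  sig = [2:1,1,2]
  {2,9}:  v_{2} + v_{9} = 2·v_{5} + v_{7} + v_{8}  →  sig = [2:1,1,2]
  {6,9}:  v_{6} + v_{9} = 3·v_{0} + v_{5} + v_{7} + 2·v_{10}  →  sig = [2:1,1,2,3]
  {2,3}:  v_{2} + v_{3} = v_{1} + 2·v_{5}  →  sig = [2:1,2]
  {6,8}:  v_{6} + v_{8} = 2·v_{0} + v_{10}  →  sig = [2:1,2]
  {1,5,6}:  v_{1} + v_{5} + v_{6} = 0  →  sig = [3:]
  {0,2,10}:  v_{0} + v_{2} + v_{10} = v_{5}  →  sig = [3:1]
  {4,5,7}:  v_{4} + v_{5} + v_{7} = v_{2}  →  sig = [3:1]
  {1,2,6}:  v_{1} + v_{2} + v_{6} = v_{4} + v_{7}  →  sig = [3:1,1]
  {3,4,7}:  v_{3} + v_{4} + v_{7} = v_{1} + v_{5}  →  sig = [3:1,1]
  {4,7,8}:  v_{4} + v_{7} + v_{8} = v_{0} + v_{1} + v_{5}  →  sig = [3:1,1,1]
  {0,4,7,10}:  v_{0} + v_{4} + v_{7} + v_{10} = 0  →  sig = [4:]
  {0,1,5,10}:  v_{0} + v_{1} + v_{5} + v_{10} = v_{3}  →  sig = [4:1]
  {1,5,8,10}:  v_{1} + v_{5} + v_{8} + v_{10} = 2·v_{3}  →  sig = [4:2]
  {0,5,7,8,10}:  v_{0} + v_{5} + v_{7} + v_{8} + v_{10} = v_{9}  →  sig = [5:1]

Signatures (|P|; sorted positive RHS coefficients), sorted:
{ [2:1],  [2:1,1] ×2,  [2:1,1,1],  [2:1,1,1,2],  [2:1,1,2] ×2,  [2:1,1,2,3],  [2:1,2] ×2,  [3:],  [3:1] ×2,  [3:1,1] ×2,  [3:1,1,1],  [4:],  [4:1],  [4:2],  [5:1] }


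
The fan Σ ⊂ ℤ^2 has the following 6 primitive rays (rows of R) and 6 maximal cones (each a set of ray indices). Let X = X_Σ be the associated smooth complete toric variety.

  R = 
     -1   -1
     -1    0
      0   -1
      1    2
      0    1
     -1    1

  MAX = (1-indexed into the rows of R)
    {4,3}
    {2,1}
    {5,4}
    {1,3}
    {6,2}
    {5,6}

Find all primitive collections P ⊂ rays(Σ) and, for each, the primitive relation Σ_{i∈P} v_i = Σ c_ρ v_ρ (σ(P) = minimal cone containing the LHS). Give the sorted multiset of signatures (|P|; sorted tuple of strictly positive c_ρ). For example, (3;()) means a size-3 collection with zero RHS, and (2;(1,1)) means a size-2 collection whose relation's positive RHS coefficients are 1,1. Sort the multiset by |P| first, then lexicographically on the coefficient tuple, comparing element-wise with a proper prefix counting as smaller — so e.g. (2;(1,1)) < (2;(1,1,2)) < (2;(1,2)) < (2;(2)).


Minimal non-faces — 9 found among 6 rays, 6 max cones:

  • {3,5}:  v_{3} + v_{5} = 0  so sig = (2;())
  • {1,4}:  v_{1} + v_{4} = v_{5}  so sig = (2;(1))
  • {1,5}:  v_{1} + v_{5} = v_{2}  so sig = (2;(1))
  • {2,3}:  v_{2} + v_{3} = v_{1}  so sig = (2;(1))
  • {2,5}:  v_{2} + v_{5} = v_{6}  so sig = (2;(1))
  • {3,6}:  v_{3} + v_{6} = v_{2}  so sig = (2;(1))
  • {1,6}:  v_{1} + v_{6} = 2·v_{2}  so sig = (2;(2))
  • {2,4}:  v_{2} + v_{4} = 2·v_{5}  so sig = (2;(2))
  • {4,6}:  v_{4} + v_{6} = 3·v_{5}  so sig = (2;(3))

so the primitive-relation signature multiset is
    (2;())
    (2;(1))
    (2;(1))
    (2;(1))
    (2;(1))
    (2;(1))
    (2;(2))
    (2;(2))
    (2;(3))


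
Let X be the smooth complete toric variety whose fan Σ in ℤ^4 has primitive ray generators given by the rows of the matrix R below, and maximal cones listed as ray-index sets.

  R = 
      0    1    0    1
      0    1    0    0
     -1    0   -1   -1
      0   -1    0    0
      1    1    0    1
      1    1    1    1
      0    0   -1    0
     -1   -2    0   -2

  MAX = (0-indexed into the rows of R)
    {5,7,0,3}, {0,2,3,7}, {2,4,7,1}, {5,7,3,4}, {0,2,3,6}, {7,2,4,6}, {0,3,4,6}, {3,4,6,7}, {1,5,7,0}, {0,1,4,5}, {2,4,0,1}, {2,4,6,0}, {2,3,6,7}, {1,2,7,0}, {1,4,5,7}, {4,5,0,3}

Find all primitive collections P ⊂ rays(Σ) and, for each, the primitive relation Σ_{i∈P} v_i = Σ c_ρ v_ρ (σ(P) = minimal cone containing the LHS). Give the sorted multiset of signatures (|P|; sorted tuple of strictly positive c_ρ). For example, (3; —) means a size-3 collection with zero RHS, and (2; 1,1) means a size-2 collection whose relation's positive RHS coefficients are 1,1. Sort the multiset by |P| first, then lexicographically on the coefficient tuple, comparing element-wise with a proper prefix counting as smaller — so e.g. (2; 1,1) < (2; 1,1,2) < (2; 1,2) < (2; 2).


Σ has 7 primitive collections:

  • {1,3}:  v_{1} + v_{3} = 0  ⇒ sig = (2; —)
  • {2,5}:  v_{2} + v_{5} = v_{1}  ⇒ sig = (2; 1)
  • {5,6}:  v_{5} + v_{6} = v_{4}  ⇒ sig = (2; 1)
  • {1,6}:  v_{1} + v_{6} = v_{2} + v_{4}  ⇒ sig = (2; 1,1)
  • {0,4,7}:  v_{0} + v_{4} + v_{7} = 0  ⇒ sig = (3; —)
  • {2,3,4}:  v_{2} + v_{3} + v_{4} = v_{6}  ⇒ sig = (3; 1)
  • {0,6,7}:  v_{0} + v_{6} + v_{7} = v_{2} + v_{3}  ⇒ sig = (3; 1,1)

Sorted signature multiset PRS(X):
    |P|=2: 4 collections, coeffs (), (1), (1), (1,1)
    |P|=3: 3 collections, coeffs (), (1), (1,1)


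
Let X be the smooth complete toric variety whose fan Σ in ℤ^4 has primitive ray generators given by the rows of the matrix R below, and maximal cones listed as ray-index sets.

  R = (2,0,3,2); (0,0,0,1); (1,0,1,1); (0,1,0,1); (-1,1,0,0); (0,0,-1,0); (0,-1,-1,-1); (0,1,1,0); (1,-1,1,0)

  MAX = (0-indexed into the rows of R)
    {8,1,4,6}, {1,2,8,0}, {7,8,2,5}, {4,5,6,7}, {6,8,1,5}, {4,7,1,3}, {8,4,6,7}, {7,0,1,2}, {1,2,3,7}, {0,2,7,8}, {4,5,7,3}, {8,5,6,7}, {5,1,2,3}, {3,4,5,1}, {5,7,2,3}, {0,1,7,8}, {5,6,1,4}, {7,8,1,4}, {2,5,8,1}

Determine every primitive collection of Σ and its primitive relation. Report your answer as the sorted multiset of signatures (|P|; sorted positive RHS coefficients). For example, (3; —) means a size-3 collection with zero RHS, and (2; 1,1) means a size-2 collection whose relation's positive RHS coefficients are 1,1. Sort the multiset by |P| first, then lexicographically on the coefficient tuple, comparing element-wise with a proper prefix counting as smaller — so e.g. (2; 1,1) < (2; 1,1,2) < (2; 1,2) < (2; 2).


Σ has 12 primitive collections:

  • {3,6}:  v_{3} + v_{6} = v_{5}  so sig = (2; 1)
  • {3,8}:  v_{3} + v_{8} = v_{2}  so sig = (2; 1)
  • {0,6}:  v_{0} + v_{6} = v_{2} + v_{8}  so sig = (2; 1,1)
  • {2,4}:  v_{2} + v_{4} = v_{1} + v_{7}  so sig = (2; 1,1)
  • {2,6}:  v_{2} + v_{6} = v_{5} + v_{8}  so sig = (2; 1,1)
  • {0,3}:  v_{0} + v_{3} = v_{1} + 2·v_{2} + v_{7}  so sig = (2; 1,1,2)
  • {0,4}:  v_{0} + v_{4} = 2·v_{1} + 2·v_{7} + v_{8}  so sig = (2; 1,2,2)
  • {0,5}:  v_{0} + v_{5} = 2·v_{2}  so sig = (2; 2)
  • {1,6,7}:  v_{1} + v_{6} + v_{7} = 0  so sig = (3; —)
  • {4,5,8}:  v_{4} + v_{5} + v_{8} = 0  so sig = (3; —)
  • {1,5,7}:  v_{1} + v_{5} + v_{7} = v_{3}  so sig = (3; 1)
  • {1,2,7,8}:  v_{1} + v_{2} + v_{7} + v_{8} = v_{0}  so sig = (4; 1)

Hence PRS(X_Σ) =
    (2; 1)
    (2; 1)
    (2; 1,1)
    (2; 1,1)
    (2; 1,1)
    (2; 1,1,2)
    (2; 1,2,2)
    (2; 2)
    (3; —)
    (3; —)
    (3; 1)
    (4; 1)


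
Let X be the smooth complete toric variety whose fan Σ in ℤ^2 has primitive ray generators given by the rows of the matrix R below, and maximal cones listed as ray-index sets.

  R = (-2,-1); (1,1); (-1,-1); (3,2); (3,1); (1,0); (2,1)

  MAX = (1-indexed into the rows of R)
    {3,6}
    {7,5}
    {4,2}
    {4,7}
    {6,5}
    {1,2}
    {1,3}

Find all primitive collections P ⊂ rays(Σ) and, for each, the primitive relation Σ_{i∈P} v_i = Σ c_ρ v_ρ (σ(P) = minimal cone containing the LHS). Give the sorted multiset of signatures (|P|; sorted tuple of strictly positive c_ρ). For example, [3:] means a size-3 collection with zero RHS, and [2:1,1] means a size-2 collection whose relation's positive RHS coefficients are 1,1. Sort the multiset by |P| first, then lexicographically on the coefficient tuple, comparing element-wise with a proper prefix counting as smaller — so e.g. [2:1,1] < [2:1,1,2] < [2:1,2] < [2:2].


Σ has 14 primitive collections:

  • {1,7}:  v_{1} + v_{7} = 0 ; sig = [2:]
  • {2,3}:  v_{2} + v_{3} = 0 ; sig = [2:]
  • {1,4}:  v_{1} + v_{4} = v_{2} ; sig = [2:1]
  • {1,5}:  v_{1} + v_{5} = v_{6} ; sig = [2:1]
  • {1,6}:  v_{1} + v_{6} = v_{3} ; sig = [2:1]
  • {2,6}:  v_{2} + v_{6} = v_{7} ; sig = [2:1]
  • {2,7}:  v_{2} + v_{7} = v_{4} ; sig = [2:1]
  • {3,4}:  v_{3} + v_{4} = v_{7} ; sig = [2:1]
  • {3,7}:  v_{3} + v_{7} = v_{6} ; sig = [2:1]
  • {6,7}:  v_{6} + v_{7} = v_{5} ; sig = [2:1]
  • {2,5}:  v_{2} + v_{5} = 2·v_{7} ; sig = [2:2]
  • {3,5}:  v_{3} + v_{5} = 2·v_{6} ; sig = [2:2]
  • {4,6}:  v_{4} + v_{6} = 2·v_{7} ; sig = [2:2]
  • {4,5}:  v_{4} + v_{5} = 3·v_{7} ; sig = [2:3]

Signatures (|P|; sorted positive RHS coefficients), sorted:
    |P|=2: 14 collections, coeffs (), (), (1), (1), (1), (1), (1), (1), (1), (1), (2), (2), (2), (3)


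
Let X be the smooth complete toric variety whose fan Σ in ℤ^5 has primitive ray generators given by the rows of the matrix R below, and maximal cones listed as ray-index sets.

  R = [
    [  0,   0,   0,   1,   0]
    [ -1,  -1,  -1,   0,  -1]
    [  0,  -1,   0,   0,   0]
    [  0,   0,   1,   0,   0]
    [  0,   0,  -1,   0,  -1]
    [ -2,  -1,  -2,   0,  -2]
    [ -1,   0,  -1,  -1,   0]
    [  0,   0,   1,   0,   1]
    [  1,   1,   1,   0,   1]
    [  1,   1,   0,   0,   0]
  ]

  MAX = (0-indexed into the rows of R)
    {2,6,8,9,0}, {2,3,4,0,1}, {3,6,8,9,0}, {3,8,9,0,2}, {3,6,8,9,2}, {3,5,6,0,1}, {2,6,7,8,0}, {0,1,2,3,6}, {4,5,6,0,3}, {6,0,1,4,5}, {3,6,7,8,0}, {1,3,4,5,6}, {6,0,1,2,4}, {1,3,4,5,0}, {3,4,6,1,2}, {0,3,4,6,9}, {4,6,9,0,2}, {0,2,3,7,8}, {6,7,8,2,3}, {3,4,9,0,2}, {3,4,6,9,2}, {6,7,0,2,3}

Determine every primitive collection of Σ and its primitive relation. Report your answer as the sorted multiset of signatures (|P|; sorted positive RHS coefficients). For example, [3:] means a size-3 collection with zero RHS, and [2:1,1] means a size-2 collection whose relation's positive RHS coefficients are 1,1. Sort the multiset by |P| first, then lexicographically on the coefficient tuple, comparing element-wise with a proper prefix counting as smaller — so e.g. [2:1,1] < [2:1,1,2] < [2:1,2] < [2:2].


14 minimal non-faces of Δ(Σ) (on 10 rays):

  P={1,8}:  v_{1} + v_{8} = 0  →  sig = [2:]
  P={4,7}:  v_{4} + v_{7} = 0  →  sig = [2:]
  P={1,9}:  v_{1} + v_{9} = v_{4}  →  sig = [2:1]
  P={4,8}:  v_{4} + v_{8} = v_{9}  →  sig = [2:1]
  P={7,9}:  v_{7} + v_{9} = v_{8}  →  sig = [2:1]
  P={1,7}:  v_{1} + v_{7} = v_{0} + v_{2} + v_{3} + v_{6}  →  sig = [2:1,1,1,1]
  P={5,7}:  v_{5} + v_{7} = v_{0} + v_{1} + v_{3} + v_{6}  →  sig = [2:1,1,1,1]
  P={5,8}:  v_{5} + v_{8} = v_{0} + v_{3} + v_{4} + v_{6}  →  sig = [2:1,1,1,1]
  P={5,9}:  v_{5} + v_{9} = v_{0} + v_{3} + 2·v_{4} + v_{6}  →  sig = [2:1,1,1,2]
  P={2,5}:  v_{2} + v_{5} = 2·v_{1}  →  sig = [2:2]
  P={0,2,3,6,9}:  v_{0} + v_{2} + v_{3} + v_{6} + v_{9} = 0  →  sig = [5:]
  P={0,1,3,4,6}:  v_{0} + v_{1} + v_{3} + v_{4} + v_{6} = v_{5}  →  sig = [5:1]
  P={0,2,3,4,6}:  v_{0} + v_{2} + v_{3} + v_{4} + v_{6} = v_{1}  →  sig = [5:1]
  P={0,2,3,6,8}:  v_{0} + v_{2} + v_{3} + v_{6} + v_{8} = v_{7}  →  sig = [5:1]

Signatures (|P|; sorted positive RHS coefficients), sorted:
[[2:], [2:], [2:1], [2:1], [2:1], [2:1,1,1,1], [2:1,1,1,1], [2:1,1,1,1], [2:1,1,1,2], [2:2], [5:], [5:1], [5:1], [5:1]]


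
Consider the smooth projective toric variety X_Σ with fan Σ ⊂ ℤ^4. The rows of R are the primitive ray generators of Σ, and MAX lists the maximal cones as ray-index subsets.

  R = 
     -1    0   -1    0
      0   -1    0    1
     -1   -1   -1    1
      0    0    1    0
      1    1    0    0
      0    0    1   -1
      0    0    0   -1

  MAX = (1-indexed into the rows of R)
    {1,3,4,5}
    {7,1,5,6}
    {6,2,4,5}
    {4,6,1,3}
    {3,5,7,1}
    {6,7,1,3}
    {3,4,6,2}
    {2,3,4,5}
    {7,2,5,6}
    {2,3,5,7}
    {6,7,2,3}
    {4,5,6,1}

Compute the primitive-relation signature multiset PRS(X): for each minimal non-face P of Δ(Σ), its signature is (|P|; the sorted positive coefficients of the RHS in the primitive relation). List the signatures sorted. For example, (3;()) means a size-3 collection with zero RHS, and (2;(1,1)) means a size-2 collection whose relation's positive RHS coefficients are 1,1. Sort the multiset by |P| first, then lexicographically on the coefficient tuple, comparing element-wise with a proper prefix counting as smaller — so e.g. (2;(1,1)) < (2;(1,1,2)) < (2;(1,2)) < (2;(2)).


Δ(Σ) — 7 vertices, 3 min non-faces:

  P={1,2}:  v_{1} + v_{2} = v_{3}  so sig = (2;(1))
  P={4,7}:  v_{4} + v_{7} = v_{6}  so sig = (2;(1))
  P={3,5,6}:  v_{3} + v_{5} + v_{6} = 0  so sig = (3;())

Hence PRS(X_Σ) =
[(2;(1)), (2;(1)), (3;())]


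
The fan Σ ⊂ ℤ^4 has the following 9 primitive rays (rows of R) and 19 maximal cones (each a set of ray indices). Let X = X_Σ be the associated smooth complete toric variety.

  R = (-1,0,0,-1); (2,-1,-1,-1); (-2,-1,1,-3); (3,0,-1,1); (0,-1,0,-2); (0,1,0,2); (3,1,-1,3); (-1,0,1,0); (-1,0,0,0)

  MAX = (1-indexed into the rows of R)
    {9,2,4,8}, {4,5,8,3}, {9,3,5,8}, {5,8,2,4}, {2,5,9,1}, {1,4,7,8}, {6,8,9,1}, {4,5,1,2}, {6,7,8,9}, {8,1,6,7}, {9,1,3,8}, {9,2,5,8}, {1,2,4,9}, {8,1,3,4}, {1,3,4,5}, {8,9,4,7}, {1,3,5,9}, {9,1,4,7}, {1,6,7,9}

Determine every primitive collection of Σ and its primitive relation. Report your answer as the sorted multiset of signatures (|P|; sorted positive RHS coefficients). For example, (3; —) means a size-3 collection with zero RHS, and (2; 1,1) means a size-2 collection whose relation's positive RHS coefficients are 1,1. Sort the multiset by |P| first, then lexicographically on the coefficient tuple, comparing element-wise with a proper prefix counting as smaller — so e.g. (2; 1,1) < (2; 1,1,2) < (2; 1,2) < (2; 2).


Primitive collections (14):

  • {5,6}:  v_{5} + v_{6} = 0  →  sig = (2; —)
  • {4,6}:  v_{4} + v_{6} = v_{7}  →  sig = (2; 1)
  • {5,7}:  v_{5} + v_{7} = v_{4}  →  sig = (2; 1)
  • {2,6}:  v_{2} + v_{6} = v_{4} + v_{9}  →  sig = (2; 1,1)
  • {3,6}:  v_{3} + v_{6} = v_{1} + v_{8}  →  sig = (2; 1,1)
  • {3,7}:  v_{3} + v_{7} = v_{1} + v_{4} + v_{8}  →  sig = (2; 1,1,1)
  • {2,7}:  v_{2} + v_{7} = 2·v_{4} + v_{9}  →  sig = (2; 1,2)
  • {2,3}:  v_{2} + v_{3} = 2·v_{5}  →  sig = (2; 2)
  • {1,2,8}:  v_{1} + v_{2} + v_{8} = v_{5}  →  sig = (3; 1)
  • {1,5,8}:  v_{1} + v_{5} + v_{8} = v_{3}  →  sig = (3; 1)
  • {3,4,9}:  v_{3} + v_{4} + v_{9} = v_{5}  →  sig = (3; 1)
  • {4,5,9}:  v_{4} + v_{5} + v_{9} = v_{2}  →  sig = (3; 1)
  • {1,4,8,9}:  v_{1} + v_{4} + v_{8} + v_{9} = 0  →  sig = (4; —)
  • {1,7,8,9}:  v_{1} + v_{7} + v_{8} + v_{9} = v_{6}  →  sig = (4; 1)

Signatures (|P|; sorted positive RHS coefficients), sorted:
    |P|=2: 8 collections, coeffs (), (1), (1), (1,1), (1,1), (1,1,1), (1,2), (2)
    |P|=3: 4 collections, coeffs (1), (1), (1), (1)
    |P|=4: 2 collections, coeffs (), (1)


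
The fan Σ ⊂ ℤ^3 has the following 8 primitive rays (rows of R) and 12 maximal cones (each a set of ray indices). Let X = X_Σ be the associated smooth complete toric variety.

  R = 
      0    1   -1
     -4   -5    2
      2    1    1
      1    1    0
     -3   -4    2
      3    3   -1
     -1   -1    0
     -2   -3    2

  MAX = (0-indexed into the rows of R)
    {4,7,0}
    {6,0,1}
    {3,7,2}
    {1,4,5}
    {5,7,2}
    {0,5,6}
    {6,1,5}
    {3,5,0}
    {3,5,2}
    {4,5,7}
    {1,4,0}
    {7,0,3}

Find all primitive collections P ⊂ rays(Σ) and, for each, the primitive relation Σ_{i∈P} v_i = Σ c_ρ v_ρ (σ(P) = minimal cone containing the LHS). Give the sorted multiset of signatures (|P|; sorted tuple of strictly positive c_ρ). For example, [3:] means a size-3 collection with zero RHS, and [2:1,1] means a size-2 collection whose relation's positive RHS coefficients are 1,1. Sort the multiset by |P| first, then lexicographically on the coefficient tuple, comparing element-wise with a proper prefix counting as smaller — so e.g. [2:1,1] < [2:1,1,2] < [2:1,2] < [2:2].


14 minimal non-faces of Δ(Σ) (on 8 rays):

  {3,6}:  v_{3} + v_{6} = 0  ⟹  sig = [2:]
  {1,3}:  v_{1} + v_{3} = v_{4}  ⟹  sig = [2:1]
  {3,4}:  v_{3} + v_{4} = v_{7}  ⟹  sig = [2:1]
  {4,6}:  v_{4} + v_{6} = v_{1}  ⟹  sig = [2:1]
  {6,7}:  v_{6} + v_{7} = v_{4}  ⟹  sig = [2:1]
  {2,6}:  v_{2} + v_{6} = v_{5} + v_{7}  ⟹  sig = [2:1,1]
  {1,2}:  v_{1} + v_{2} = v_{4} + v_{5} + v_{7}  ⟹  sig = [2:1,1,1]
  {2,4}:  v_{2} + v_{4} = v_{5} + 2·v_{7}  ⟹  sig = [2:1,2]
  {0,2}:  v_{0} + v_{2} = 2·v_{3}  ⟹  sig = [2:2]
  {1,7}:  v_{1} + v_{7} = 2·v_{4}  ⟹  sig = [2:2]
  {0,4,5}:  v_{0} + v_{4} + v_{5} = 0  ⟹  sig = [3:]
  {0,1,5}:  v_{0} + v_{1} + v_{5} = v_{6}  ⟹  sig = [3:1]
  {0,5,7}:  v_{0} + v_{5} + v_{7} = v_{3}  ⟹  sig = [3:1]
  {3,5,7}:  v_{3} + v_{5} + v_{7} = v_{2}  ⟹  sig = [3:1]

so the primitive-relation signature multiset is
    [2:]
    [2:1]
    [2:1]
    [2:1]
    [2:1]
    [2:1,1]
    [2:1,1,1]
    [2:1,2]
    [2:2]
    [2:2]
    [3:]
    [3:1]
    [3:1]
    [3:1]


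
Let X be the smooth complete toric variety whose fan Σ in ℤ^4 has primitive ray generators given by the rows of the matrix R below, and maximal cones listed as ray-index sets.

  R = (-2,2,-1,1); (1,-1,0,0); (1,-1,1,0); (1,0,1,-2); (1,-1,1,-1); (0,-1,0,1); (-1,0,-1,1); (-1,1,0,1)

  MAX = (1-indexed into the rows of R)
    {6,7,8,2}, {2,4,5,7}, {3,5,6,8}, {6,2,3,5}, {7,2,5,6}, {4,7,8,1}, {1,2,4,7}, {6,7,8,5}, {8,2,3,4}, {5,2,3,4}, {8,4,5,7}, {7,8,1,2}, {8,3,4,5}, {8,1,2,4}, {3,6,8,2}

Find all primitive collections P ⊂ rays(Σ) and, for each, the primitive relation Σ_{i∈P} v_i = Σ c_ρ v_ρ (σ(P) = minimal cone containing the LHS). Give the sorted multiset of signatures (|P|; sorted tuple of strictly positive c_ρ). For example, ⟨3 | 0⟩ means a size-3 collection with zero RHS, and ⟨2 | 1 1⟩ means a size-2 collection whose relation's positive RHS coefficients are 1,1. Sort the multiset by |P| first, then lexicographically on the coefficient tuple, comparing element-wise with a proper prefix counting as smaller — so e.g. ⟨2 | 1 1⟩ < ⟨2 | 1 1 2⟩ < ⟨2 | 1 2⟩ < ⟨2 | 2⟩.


Δ(Σ) — 8 vertices, 7 min non-faces:

  • {1,3}:  v_{1} + v_{3} = v_{8}  →  sig = ⟨2 | 1⟩
  • {3,7}:  v_{3} + v_{7} = v_{6}  →  sig = ⟨2 | 1⟩
  • {4,6}:  v_{4} + v_{6} = v_{5}  →  sig = ⟨2 | 1⟩
  • {1,6}:  v_{1} + v_{6} = v_{7} + v_{8}  →  sig = ⟨2 | 1 1⟩
  • {1,5}:  v_{1} + v_{5} = v_{4} + v_{7} + v_{8}  →  sig = ⟨2 | 1 1 1⟩
  • {2,5,8}:  v_{2} + v_{5} + v_{8} = v_{3}  →  sig = ⟨3 | 1⟩
  • {2,4,7,8}:  v_{2} + v_{4} + v_{7} + v_{8} = 0  →  sig = ⟨4 | 0⟩

Sorted signature multiset PRS(X):
    |P|=2: 5 collections, coeffs (1), (1), (1), (1,1), (1,1,1)
    |P|=3: 1 collection, coeffs (1)
    |P|=4: 1 collection, coeffs ()


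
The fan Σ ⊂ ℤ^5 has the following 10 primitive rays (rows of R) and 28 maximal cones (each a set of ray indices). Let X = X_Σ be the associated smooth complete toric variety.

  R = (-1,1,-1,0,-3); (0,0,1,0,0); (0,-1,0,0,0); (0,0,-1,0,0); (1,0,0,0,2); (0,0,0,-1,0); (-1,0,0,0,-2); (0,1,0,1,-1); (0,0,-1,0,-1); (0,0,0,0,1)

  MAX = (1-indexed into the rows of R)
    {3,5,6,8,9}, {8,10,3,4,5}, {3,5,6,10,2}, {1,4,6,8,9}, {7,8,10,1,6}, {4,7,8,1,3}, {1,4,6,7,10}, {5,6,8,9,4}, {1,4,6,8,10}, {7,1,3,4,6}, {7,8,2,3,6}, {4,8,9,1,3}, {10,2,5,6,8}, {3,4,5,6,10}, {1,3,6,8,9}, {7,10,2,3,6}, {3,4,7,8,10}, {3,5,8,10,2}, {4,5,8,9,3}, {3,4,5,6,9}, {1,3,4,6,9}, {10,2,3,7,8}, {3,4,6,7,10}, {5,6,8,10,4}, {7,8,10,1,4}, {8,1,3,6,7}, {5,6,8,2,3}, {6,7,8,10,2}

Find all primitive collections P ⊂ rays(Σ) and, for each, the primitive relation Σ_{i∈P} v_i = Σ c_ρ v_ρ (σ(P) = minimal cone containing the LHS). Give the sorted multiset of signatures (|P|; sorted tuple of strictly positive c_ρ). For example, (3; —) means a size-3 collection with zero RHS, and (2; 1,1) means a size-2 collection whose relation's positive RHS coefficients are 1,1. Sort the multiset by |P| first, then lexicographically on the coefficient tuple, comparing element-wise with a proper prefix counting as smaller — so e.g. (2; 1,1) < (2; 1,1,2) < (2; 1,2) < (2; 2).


Primitive collections (11):

  • {2,4}:  v_{2} + v_{4} = 0 ; sig = (2; —)
  • {5,7}:  v_{5} + v_{7} = 0 ; sig = (2; —)
  • {9,10}:  v_{9} + v_{10} = v_{4} ; sig = (2; 1)
  • {7,9}:  v_{7} + v_{9} = v_{1} + v_{3} ; sig = (2; 1,1)
  • {1,2}:  v_{1} + v_{2} = v_{6} + v_{7} + v_{8} ; sig = (2; 1,1,1)
  • {1,5}:  v_{1} + v_{5} = v_{4} + v_{6} + v_{8} ; sig = (2; 1,1,1)
  • {2,9}:  v_{2} + v_{9} = v_{3} + v_{6} + v_{8} ; sig = (2; 1,1,1)
  • {1,3,10}:  v_{1} + v_{3} + v_{10} = v_{4} + v_{7} ; sig = (3; 1,1)
  • {3,6,8,10}:  v_{3} + v_{6} + v_{8} + v_{10} = 0 ; sig = (4; —)
  • {3,4,6,8}:  v_{3} + v_{4} + v_{6} + v_{8} = v_{9} ; sig = (4; 1)
  • {4,6,7,8}:  v_{4} + v_{6} + v_{7} + v_{8} = v_{1} ; sig = (4; 1)

Signatures (|P|; sorted positive RHS coefficients), sorted:
    (2; —)
    (2; —)
    (2; 1)
    (2; 1,1)
    (2; 1,1,1)
    (2; 1,1,1)
    (2; 1,1,1)
    (3; 1,1)
    (4; —)
    (4; 1)
    (4; 1)


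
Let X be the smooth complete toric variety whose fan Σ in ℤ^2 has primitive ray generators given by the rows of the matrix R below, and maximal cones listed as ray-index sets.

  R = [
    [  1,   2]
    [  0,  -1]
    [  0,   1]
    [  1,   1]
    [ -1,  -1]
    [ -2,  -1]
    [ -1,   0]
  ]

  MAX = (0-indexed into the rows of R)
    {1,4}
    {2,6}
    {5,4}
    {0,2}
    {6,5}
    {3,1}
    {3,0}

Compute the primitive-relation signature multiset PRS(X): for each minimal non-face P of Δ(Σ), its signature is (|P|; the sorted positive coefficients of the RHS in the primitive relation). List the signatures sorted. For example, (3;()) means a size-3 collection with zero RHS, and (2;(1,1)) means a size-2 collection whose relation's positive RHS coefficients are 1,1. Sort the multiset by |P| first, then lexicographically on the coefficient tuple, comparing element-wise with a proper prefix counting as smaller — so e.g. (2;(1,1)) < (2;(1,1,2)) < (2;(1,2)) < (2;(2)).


14 collections generate NE(X_Σ); each relation:

  P = {1,2}:  v_{1} + v_{2} = 0 ; sig = (2;())
  P = {3,4}:  v_{3} + v_{4} = 0 ; sig = (2;())
  P = {0,1}:  v_{0} + v_{1} = v_{3} ; sig = (2;(1))
  P = {0,4}:  v_{0} + v_{4} = v_{2} ; sig = (2;(1))
  P = {1,6}:  v_{1} + v_{6} = v_{4} ; sig = (2;(1))
  P = {2,3}:  v_{2} + v_{3} = v_{0} ; sig = (2;(1))
  P = {2,4}:  v_{2} + v_{4} = v_{6} ; sig = (2;(1))
  P = {3,5}:  v_{3} + v_{5} = v_{6} ; sig = (2;(1))
  P = {3,6}:  v_{3} + v_{6} = v_{2} ; sig = (2;(1))
  P = {4,6}:  v_{4} + v_{6} = v_{5} ; sig = (2;(1))
  P = {0,5}:  v_{0} + v_{5} = v_{2} + v_{6} ; sig = (2;(1,1))
  P = {0,6}:  v_{0} + v_{6} = 2·v_{2} ; sig = (2;(2))
  P = {1,5}:  v_{1} + v_{5} = 2·v_{4} ; sig = (2;(2))
  P = {2,5}:  v_{2} + v_{5} = 2·v_{6} ; sig = (2;(2))

Signatures (|P|; sorted positive RHS coefficients), sorted:
{ (2;()) ×2,  (2;(1)) ×8,  (2;(1,1)),  (2;(2)) ×3 }


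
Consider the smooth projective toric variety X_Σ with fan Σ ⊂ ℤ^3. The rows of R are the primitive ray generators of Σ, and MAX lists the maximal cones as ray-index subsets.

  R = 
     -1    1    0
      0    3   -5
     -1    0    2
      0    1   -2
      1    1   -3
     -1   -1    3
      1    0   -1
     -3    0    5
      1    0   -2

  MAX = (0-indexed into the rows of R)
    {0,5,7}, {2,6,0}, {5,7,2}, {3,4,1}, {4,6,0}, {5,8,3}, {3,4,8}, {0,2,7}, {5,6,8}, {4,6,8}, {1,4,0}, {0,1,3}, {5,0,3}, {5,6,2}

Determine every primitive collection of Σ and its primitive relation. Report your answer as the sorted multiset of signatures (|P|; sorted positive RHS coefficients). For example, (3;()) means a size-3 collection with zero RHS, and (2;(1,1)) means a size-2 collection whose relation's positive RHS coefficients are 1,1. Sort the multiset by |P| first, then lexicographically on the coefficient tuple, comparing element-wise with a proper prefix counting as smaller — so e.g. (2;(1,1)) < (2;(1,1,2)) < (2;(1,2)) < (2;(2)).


18 collections generate NE(X_Σ); each relation:

  {2,8}:  v_{2} + v_{8} = 0  →  sig = (2;())
  {4,5}:  v_{4} + v_{5} = 0  →  sig = (2;())
  {0,8}:  v_{0} + v_{8} = v_{3}  →  sig = (2;(1))
  {2,3}:  v_{2} + v_{3} = v_{0}  →  sig = (2;(1))
  {3,6}:  v_{3} + v_{6} = v_{4}  →  sig = (2;(1))
  {1,5}:  v_{1} + v_{5} = v_{0} + v_{3}  →  sig = (2;(1,1))
  {2,4}:  v_{2} + v_{4} = v_{0} + v_{6}  →  sig = (2;(1,1))
  {4,7}:  v_{4} + v_{7} = v_{0} + v_{2}  →  sig = (2;(1,1))
  {7,8}:  v_{7} + v_{8} = v_{0} + v_{5}  →  sig = (2;(1,1))
  {1,2}:  v_{1} + v_{2} = 2·v_{0} + v_{4}  →  sig = (2;(1,2))
  {1,6}:  v_{1} + v_{6} = v_{0} + 2·v_{4}  →  sig = (2;(1,2))
  {1,8}:  v_{1} + v_{8} = 2·v_{3} + v_{4}  →  sig = (2;(1,2))
  {3,7}:  v_{3} + v_{7} = 2·v_{0} + v_{5}  →  sig = (2;(1,2))
  {6,7}:  v_{6} + v_{7} = 2·v_{2}  →  sig = (2;(2))
  {1,7}:  v_{1} + v_{7} = 3·v_{0}  →  sig = (2;(3))
  {0,2,5}:  v_{0} + v_{2} + v_{5} = v_{7}  →  sig = (3;(1))
  {0,3,4}:  v_{0} + v_{3} + v_{4} = v_{1}  →  sig = (3;(1))
  {0,5,6}:  v_{0} + v_{5} + v_{6} = v_{2}  →  sig = (3;(1))

Sorted signature multiset PRS(X):
    (2;())
    (2;())
    (2;(1))
    (2;(1))
    (2;(1))
    (2;(1,1))
    (2;(1,1))
    (2;(1,1))
    (2;(1,1))
    (2;(1,2))
    (2;(1,2))
    (2;(1,2))
    (2;(1,2))
    (2;(2))
    (2;(3))
    (3;(1))
    (3;(1))
    (3;(1))


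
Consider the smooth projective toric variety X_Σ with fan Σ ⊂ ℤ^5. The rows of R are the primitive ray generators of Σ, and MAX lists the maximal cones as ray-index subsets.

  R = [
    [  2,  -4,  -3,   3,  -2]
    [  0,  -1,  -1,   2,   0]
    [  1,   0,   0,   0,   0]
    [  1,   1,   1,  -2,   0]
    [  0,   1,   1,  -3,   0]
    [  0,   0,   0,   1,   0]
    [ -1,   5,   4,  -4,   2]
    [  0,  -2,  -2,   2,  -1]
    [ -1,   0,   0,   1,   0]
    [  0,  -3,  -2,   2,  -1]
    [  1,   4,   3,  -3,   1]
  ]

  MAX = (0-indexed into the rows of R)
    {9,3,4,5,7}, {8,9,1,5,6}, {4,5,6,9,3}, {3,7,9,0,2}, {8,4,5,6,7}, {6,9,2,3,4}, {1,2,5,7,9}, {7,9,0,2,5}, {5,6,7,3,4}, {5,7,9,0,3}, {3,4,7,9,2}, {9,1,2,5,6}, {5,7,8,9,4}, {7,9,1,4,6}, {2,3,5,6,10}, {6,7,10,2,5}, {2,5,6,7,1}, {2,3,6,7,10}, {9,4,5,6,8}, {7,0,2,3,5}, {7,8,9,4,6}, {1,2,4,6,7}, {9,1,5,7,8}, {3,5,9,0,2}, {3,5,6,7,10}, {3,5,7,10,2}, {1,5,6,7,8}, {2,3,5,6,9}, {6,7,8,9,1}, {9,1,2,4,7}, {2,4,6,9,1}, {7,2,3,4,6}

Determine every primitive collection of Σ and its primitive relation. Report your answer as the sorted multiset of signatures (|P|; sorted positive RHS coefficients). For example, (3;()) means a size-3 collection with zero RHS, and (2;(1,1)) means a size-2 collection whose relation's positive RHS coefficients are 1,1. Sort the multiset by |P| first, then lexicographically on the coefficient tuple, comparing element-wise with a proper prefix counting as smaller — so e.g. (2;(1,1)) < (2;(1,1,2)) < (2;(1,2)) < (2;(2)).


Primitive collections (20):

  P = {1,3}:  v_{1} + v_{3} = v_{2}  ⟹  sig = (2;(1))
  P = {2,8}:  v_{2} + v_{8} = v_{5}  ⟹  sig = (2;(1))
  P = {0,6}:  v_{0} + v_{6} = v_{3} + v_{5}  ⟹  sig = (2;(1,1))
  P = {9,10}:  v_{9} + v_{10} = v_{3} + v_{5}  ⟹  sig = (2;(1,1))
  P = {0,1}:  v_{0} + v_{1} = 2·v_{2} + v_{5} + v_{7} + v_{9}  ⟹  sig = (2;(1,1,1,2))
  P = {0,8}:  v_{0} + v_{8} = v_{3} + 2·v_{5} + v_{7} + v_{9}  ⟹  sig = (2;(1,1,1,2))
  P = {1,10}:  v_{1} + v_{10} = 2·v_{2} + v_{5} + v_{6} + v_{7}  ⟹  sig = (2;(1,1,1,2))
  P = {8,10}:  v_{8} + v_{10} = v_{3} + 2·v_{5} + v_{6} + v_{7}  ⟹  sig = (2;(1,1,1,2))
  P = {0,4}:  v_{0} + v_{4} = 2·v_{3} + v_{7} + v_{9}  ⟹  sig = (2;(1,1,2))
  P = {4,10}:  v_{4} + v_{10} = 2·v_{3} + v_{6} + v_{7}  ⟹  sig = (2;(1,1,2))
  P = {0,10}:  v_{0} + v_{10} = v_{2} + 2·v_{3} + 2·v_{5} + v_{7}  ⟹  sig = (2;(1,1,2,2))
  P = {3,8}:  v_{3} + v_{8} = v_{4} + 2·v_{5}  ⟹  sig = (2;(1,2))
  P = {1,4,5}:  v_{1} + v_{4} + v_{5} = 0  ⟹  sig = (3;())
  P = {2,4,5}:  v_{2} + v_{4} + v_{5} = v_{3}  ⟹  sig = (3;(1))
  P = {1,4,8}:  v_{1} + v_{4} + v_{8} = v_{6} + v_{7} + v_{9}  ⟹  sig = (3;(1,1,1))
  P = {2,6,7,9}:  v_{2} + v_{6} + v_{7} + v_{9} = 0  ⟹  sig = (4;())
  P = {5,6,7,9}:  v_{5} + v_{6} + v_{7} + v_{9} = v_{8}  ⟹  sig = (4;(1))
  P = {3,6,7,9}:  v_{3} + v_{6} + v_{7} + v_{9} = v_{4} + v_{5}  ⟹  sig = (4;(1,1))
  P = {2,3,5,6,7}:  v_{2} + v_{3} + v_{5} + v_{6} + v_{7} = v_{10}  ⟹  sig = (5;(1))
  P = {2,3,5,7,9}:  v_{2} + v_{3} + v_{5} + v_{7} + v_{9} = v_{0}  ⟹  sig = (5;(1))

Sorted signature multiset PRS(X):
[(2;(1)), (2;(1)), (2;(1,1)), (2;(1,1)), (2;(1,1,1,2)), (2;(1,1,1,2)), (2;(1,1,1,2)), (2;(1,1,1,2)), (2;(1,1,2)), (2;(1,1,2)), (2;(1,1,2,2)), (2;(1,2)), (3;()), (3;(1)), (3;(1,1,1)), (4;()), (4;(1)), (4;(1,1)), (5;(1)), (5;(1))]


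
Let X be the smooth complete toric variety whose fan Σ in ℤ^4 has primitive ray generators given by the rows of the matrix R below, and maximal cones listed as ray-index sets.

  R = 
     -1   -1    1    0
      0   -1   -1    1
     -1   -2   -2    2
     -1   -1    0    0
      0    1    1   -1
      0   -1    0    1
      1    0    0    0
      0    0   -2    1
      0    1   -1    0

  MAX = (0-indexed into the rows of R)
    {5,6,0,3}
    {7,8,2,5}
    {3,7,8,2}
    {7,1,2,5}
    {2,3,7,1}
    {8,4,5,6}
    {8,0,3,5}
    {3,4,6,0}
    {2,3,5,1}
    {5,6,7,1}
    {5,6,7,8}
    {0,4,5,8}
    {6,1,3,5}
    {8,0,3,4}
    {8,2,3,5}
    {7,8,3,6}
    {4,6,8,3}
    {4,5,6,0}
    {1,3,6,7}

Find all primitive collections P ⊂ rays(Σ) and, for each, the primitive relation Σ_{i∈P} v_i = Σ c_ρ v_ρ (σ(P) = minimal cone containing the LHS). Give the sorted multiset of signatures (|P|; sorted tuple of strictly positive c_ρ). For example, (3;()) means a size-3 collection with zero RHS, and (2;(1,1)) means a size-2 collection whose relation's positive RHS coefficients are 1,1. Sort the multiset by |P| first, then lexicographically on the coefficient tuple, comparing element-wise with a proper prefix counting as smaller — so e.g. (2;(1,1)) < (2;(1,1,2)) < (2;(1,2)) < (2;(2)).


Σ has 12 primitive collections:

  P = {1,4}:  v_{1} + v_{4} = 0  →  sig = (2;())
  P = {1,8}:  v_{1} + v_{8} = v_{7}  →  sig = (2;(1))
  P = {4,7}:  v_{4} + v_{7} = v_{8}  →  sig = (2;(1))
  P = {0,1}:  v_{0} + v_{1} = v_{3} + v_{5}  →  sig = (2;(1,1))
  P = {0,7}:  v_{0} + v_{7} = v_{3} + v_{5} + v_{8}  →  sig = (2;(1,1,1))
  P = {2,4}:  v_{2} + v_{4} = v_{3} + v_{5} + v_{8}  →  sig = (2;(1,1,1))
  P = {0,2}:  v_{0} + v_{2} = 2·v_{3} + 2·v_{5} + v_{8}  →  sig = (2;(1,2,2))
  P = {2,6}:  v_{2} + v_{6} = 2·v_{1}  →  sig = (2;(2))
  P = {0,6,8}:  v_{0} + v_{6} + v_{8} = 0  →  sig = (3;())
  P = {3,4,5}:  v_{3} + v_{4} + v_{5} = v_{0}  →  sig = (3;(1))
  P = {3,5,7}:  v_{3} + v_{5} + v_{7} = v_{2}  →  sig = (3;(1))
  P = {3,5,6,8}:  v_{3} + v_{5} + v_{6} + v_{8} = v_{1}  →  sig = (4;(1))

so the primitive-relation signature multiset is
{ (2;()),  (2;(1)) ×2,  (2;(1,1)),  (2;(1,1,1)) ×2,  (2;(1,2,2)),  (2;(2)),  (3;()),  (3;(1)) ×2,  (4;(1)) }


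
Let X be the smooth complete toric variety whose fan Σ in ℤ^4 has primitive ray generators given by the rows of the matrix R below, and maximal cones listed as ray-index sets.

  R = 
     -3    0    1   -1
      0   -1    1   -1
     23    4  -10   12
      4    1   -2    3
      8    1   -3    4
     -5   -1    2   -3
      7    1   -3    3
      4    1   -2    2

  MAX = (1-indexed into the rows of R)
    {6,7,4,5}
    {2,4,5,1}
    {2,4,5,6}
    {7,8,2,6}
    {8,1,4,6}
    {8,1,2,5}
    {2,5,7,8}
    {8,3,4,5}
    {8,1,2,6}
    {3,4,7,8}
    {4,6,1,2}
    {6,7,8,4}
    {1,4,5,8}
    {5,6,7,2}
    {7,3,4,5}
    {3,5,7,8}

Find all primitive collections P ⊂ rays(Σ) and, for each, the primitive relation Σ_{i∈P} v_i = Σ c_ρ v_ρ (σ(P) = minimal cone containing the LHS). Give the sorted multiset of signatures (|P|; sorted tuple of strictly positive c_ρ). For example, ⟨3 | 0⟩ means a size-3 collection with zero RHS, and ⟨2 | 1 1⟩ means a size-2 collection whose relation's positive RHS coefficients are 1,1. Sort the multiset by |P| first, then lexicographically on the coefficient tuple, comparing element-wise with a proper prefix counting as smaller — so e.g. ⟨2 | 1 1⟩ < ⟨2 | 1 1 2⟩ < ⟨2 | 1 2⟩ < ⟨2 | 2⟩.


|primitive collections| = 9. Relations:

  P={1,7}:  v_{1} + v_{7} = v_{8}  →  sig = ⟨2 | 1⟩
  P={1,3}:  v_{1} + v_{3} = v_{4} + v_{5} + 2·v_{8}  →  sig = ⟨2 | 1 1 2⟩
  P={2,3}:  v_{2} + v_{3} = 2·v_{5} + v_{7}  →  sig = ⟨2 | 1 2⟩
  P={3,6}:  v_{3} + v_{6} = v_{4} + 2·v_{7}  →  sig = ⟨2 | 1 2⟩
  P={1,5,6}:  v_{1} + v_{5} + v_{6} = 0  →  sig = ⟨3 | 0⟩
  P={2,4,8}:  v_{2} + v_{4} + v_{8} = v_{5}  →  sig = ⟨3 | 1⟩
  P={5,6,8}:  v_{5} + v_{6} + v_{8} = v_{7}  →  sig = ⟨3 | 1⟩
  P={2,4,7}:  v_{2} + v_{4} + v_{7} = 2·v_{5} + v_{6}  →  sig = ⟨3 | 1 2⟩
  P={4,5,7,8}:  v_{4} + v_{5} + v_{7} + v_{8} = v_{3}  →  sig = ⟨4 | 1⟩

so the primitive-relation signature multiset is
{ ⟨2 | 1⟩,  ⟨2 | 1 1 2⟩,  ⟨2 | 1 2⟩ ×2,  ⟨3 | 0⟩,  ⟨3 | 1⟩ ×2,  ⟨3 | 1 2⟩,  ⟨4 | 1⟩ }


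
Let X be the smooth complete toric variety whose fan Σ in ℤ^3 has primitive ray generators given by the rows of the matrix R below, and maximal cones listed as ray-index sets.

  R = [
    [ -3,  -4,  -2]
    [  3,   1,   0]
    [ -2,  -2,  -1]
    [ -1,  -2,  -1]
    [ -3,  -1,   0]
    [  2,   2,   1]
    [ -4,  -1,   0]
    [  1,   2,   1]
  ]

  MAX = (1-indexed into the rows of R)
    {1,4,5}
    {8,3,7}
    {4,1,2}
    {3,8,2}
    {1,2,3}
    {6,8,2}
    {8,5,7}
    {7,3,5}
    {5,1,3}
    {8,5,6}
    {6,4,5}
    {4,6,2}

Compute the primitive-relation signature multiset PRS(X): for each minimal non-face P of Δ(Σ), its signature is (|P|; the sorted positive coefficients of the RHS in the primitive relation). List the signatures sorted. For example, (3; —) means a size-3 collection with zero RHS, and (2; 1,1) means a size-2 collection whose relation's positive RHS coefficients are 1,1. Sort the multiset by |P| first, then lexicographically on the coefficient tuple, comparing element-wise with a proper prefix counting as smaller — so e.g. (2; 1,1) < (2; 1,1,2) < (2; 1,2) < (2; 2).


|primitive collections| = 11. Relations:

  P = {2,5}:  v_{2} + v_{5} = 0 — sig = (2; —)
  P = {3,6}:  v_{3} + v_{6} = 0 — sig = (2; —)
  P = {4,8}:  v_{4} + v_{8} = 0 — sig = (2; —)
  P = {1,6}:  v_{1} + v_{6} = v_{4} — sig = (2; 1)
  P = {1,8}:  v_{1} + v_{8} = v_{3} — sig = (2; 1)
  P = {3,4}:  v_{3} + v_{4} = v_{1} — sig = (2; 1)
  P = {2,7}:  v_{2} + v_{7} = v_{3} + v_{8} — sig = (2; 1,1)
  P = {4,7}:  v_{4} + v_{7} = v_{3} + v_{5} — sig = (2; 1,1)
  P = {6,7}:  v_{6} + v_{7} = v_{5} + v_{8} — sig = (2; 1,1)
  P = {1,7}:  v_{1} + v_{7} = 2·v_{3} + v_{5} — sig = (2; 1,2)
  P = {3,5,8}:  v_{3} + v_{5} + v_{8} = v_{7} — sig = (3; 1)

Sorted signature multiset PRS(X):
{ (2; —) ×3,  (2; 1) ×3,  (2; 1,1) ×3,  (2; 1,2),  (3; 1) }
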